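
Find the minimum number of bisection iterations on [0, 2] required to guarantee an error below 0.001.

We need (b-a)/2^n ≤ 0.001
(2 - 0)/2^n ≤ 0.001
2/2^n ≤ 0.001
2^n ≥ 2000
n ≥ log₂(2000) = 10.97
n ≥ 11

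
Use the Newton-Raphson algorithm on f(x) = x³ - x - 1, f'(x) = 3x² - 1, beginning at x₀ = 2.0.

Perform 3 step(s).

f(x) = x³ - x - 1
f'(x) = 3x² - 1
x₀ = 2.0

Newton-Raphson formula: x_{n+1} = x_n - f(x_n)/f'(x_n)

Iteration 1:
  f(2.000000) = 5.000000
  f'(2.000000) = 11.000000
  x_1 = 2.000000 - 5.000000/11.000000 = 1.545455
Iteration 2:
  f(1.545455) = 1.145755
  f'(1.545455) = 6.165289
  x_2 = 1.545455 - 1.145755/6.165289 = 1.359615
Iteration 3:
  f(1.359615) = 0.153705
  f'(1.359615) = 4.545658
  x_3 = 1.359615 - 0.153705/4.545658 = 1.325801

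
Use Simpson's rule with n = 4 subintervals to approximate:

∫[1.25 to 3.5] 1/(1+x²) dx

f(x) = 1/(1+x²)
a = 1.25, b = 3.5, n = 4
h = (b - a)/n = 0.562500

Simpson's rule: (h/3)[f(x₀) + 4f(x₁) + 2f(x₂) + ... + f(xₙ)]

x_0 = 1.2500, f(x_0) = 0.390244, coefficient = 1
x_1 = 1.8125, f(x_1) = 0.233364, coefficient = 4
x_2 = 2.3750, f(x_2) = 0.150588, coefficient = 2
x_3 = 2.9375, f(x_3) = 0.103854, coefficient = 4
x_4 = 3.5000, f(x_4) = 0.075472, coefficient = 1

I ≈ (0.562500/3) × 2.115763 = 0.396706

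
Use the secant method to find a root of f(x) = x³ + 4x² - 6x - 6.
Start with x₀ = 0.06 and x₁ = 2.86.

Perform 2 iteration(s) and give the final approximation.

f(x) = x³ + 4x² - 6x - 6
x₀ = 0.06, x₁ = 2.86

Secant formula: x_{n+1} = x_n - f(x_n)(x_n - x_{n-1})/(f(x_n) - f(x_{n-1}))

Iteration 1:
  f(0.060000) = -6.345384
  f(2.860000) = 32.952056
  x_2 = 2.860000 - 32.952056×(2.860000 - 0.060000)/(32.952056 - (-6.345384))
       = 0.512118
Iteration 2:
  f(2.860000) = 32.952056
  f(0.512118) = -7.889338
  x_3 = 0.512118 - (-7.889338)×(0.512118 - 2.860000)/(-7.889338 - 32.952056)
       = 0.965659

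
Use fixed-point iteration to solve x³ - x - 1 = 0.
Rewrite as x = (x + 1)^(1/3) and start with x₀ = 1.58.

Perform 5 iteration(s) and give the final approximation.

Equation: x³ - x - 1 = 0
Fixed-point form: x = (x + 1)^(1/3)
x₀ = 1.58

x_1 = g(1.580000) = 1.371534
x_2 = g(1.371534) = 1.333551
x_3 = g(1.333551) = 1.326394
x_4 = g(1.326394) = 1.325036
x_5 = g(1.325036) = 1.324778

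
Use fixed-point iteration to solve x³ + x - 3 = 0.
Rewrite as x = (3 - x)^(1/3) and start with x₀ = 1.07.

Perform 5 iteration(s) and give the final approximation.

Equation: x³ + x - 3 = 0
Fixed-point form: x = (3 - x)^(1/3)
x₀ = 1.07

x_1 = g(1.070000) = 1.245047
x_2 = g(1.245047) = 1.206207
x_3 = g(1.206207) = 1.215041
x_4 = g(1.215041) = 1.213043
x_5 = g(1.213043) = 1.213495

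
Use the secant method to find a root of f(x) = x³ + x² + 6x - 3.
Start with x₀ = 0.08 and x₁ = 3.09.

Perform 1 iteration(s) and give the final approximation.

f(x) = x³ + x² + 6x - 3
x₀ = 0.08, x₁ = 3.09

Secant formula: x_{n+1} = x_n - f(x_n)(x_n - x_{n-1})/(f(x_n) - f(x_{n-1}))

Iteration 1:
  f(0.080000) = -2.513088
  f(3.090000) = 54.591729
  x_2 = 3.090000 - 54.591729×(3.090000 - 0.080000)/(54.591729 - (-2.513088))
       = 0.212465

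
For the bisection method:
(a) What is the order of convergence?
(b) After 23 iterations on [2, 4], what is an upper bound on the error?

(a) Bisection has linear (order 1) convergence; the error is halved each step.

(b) Error bound = (b-a)/2^n = (4 - 2)/2^{23}
    = 2/2^{23}

(a) 1 (linear); (b) error ≤ 2.38e-07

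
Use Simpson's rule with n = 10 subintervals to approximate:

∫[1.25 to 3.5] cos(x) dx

f(x) = cos(x)
a = 1.25, b = 3.5, n = 10
h = (b - a)/n = 0.225000

Simpson's rule: (h/3)[f(x₀) + 4f(x₁) + 2f(x₂) + ... + f(xₙ)]

x_0 = 1.2500, f(x_0) = 0.315322, coefficient = 1
x_1 = 1.4750, f(x_1) = 0.095650, coefficient = 4
x_2 = 1.7000, f(x_2) = -0.128844, coefficient = 2
x_3 = 1.9250, f(x_3) = -0.346844, coefficient = 4
x_4 = 2.1500, f(x_4) = -0.547358, coefficient = 2
x_5 = 2.3750, f(x_5) = -0.720278, coefficient = 4
x_6 = 2.6000, f(x_6) = -0.856889, coefficient = 2
x_7 = 2.8250, f(x_7) = -0.950302, coefficient = 4
x_8 = 3.0500, f(x_8) = -0.995808, coefficient = 2
x_9 = 3.2750, f(x_9) = -0.991114, coefficient = 4
x_10 = 3.5000, f(x_10) = -0.936457, coefficient = 1

I ≈ (0.225000/3) × -17.330486 = -1.299786
Exact value: -1.299768
Error: 0.000019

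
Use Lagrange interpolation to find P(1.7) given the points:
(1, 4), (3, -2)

Lagrange interpolation formula:
P(x) = Σ yᵢ × Lᵢ(x)
where Lᵢ(x) = Π_{j≠i} (x - xⱼ)/(xᵢ - xⱼ)

L_0(1.7) = (1.7 - 3)/(1 - 3) = 0.650000
L_1(1.7) = (1.7 - 1)/(3 - 1) = 0.350000

P(1.7) = 4×L_0(1.7) + (-2)×L_1(1.7)
P(1.7) = 1.900000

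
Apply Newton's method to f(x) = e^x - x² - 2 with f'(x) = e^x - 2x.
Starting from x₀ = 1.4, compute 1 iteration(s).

f(x) = e^x - x² - 2
f'(x) = e^x - 2x
x₀ = 1.4

Newton-Raphson formula: x_{n+1} = x_n - f(x_n)/f'(x_n)

Iteration 1:
  f(1.400000) = 0.095200
  f'(1.400000) = 1.255200
  x_1 = 1.400000 - 0.095200/1.255200 = 1.324156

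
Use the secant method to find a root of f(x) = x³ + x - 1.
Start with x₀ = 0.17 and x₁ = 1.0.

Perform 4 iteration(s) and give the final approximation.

f(x) = x³ + x - 1
x₀ = 0.17, x₁ = 1.0

Secant formula: x_{n+1} = x_n - f(x_n)(x_n - x_{n-1})/(f(x_n) - f(x_{n-1}))

Iteration 1:
  f(0.170000) = -0.825087
  f(1.000000) = 1.000000
  x_2 = 1.000000 - 1.000000×(1.000000 - 0.170000)/(1.000000 - (-0.825087))
       = 0.545227
Iteration 2:
  f(1.000000) = 1.000000
  f(0.545227) = -0.292692
  x_3 = 0.545227 - (-0.292692)×(0.545227 - 1.000000)/(-0.292692 - 1.000000)
       = 0.648197
Iteration 3:
  f(0.545227) = -0.292692
  f(0.648197) = -0.079457
  x_4 = 0.648197 - (-0.079457)×(0.648197 - 0.545227)/(-0.079457 - (-0.292692))
       = 0.686566
Iteration 4:
  f(0.648197) = -0.079457
  f(0.686566) = 0.010195
  x_5 = 0.686566 - 0.010195×(0.686566 - 0.648197)/(0.010195 - (-0.079457))
       = 0.682203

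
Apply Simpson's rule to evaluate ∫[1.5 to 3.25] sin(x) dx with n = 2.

f(x) = sin(x)
a = 1.5, b = 3.25, n = 2
h = (b - a)/n = 0.875000

Simpson's rule: (h/3)[f(x₀) + 4f(x₁) + 2f(x₂) + ... + f(xₙ)]

x_0 = 1.5000, f(x_0) = 0.997495, coefficient = 1
x_1 = 2.3750, f(x_1) = 0.693685, coefficient = 4
x_2 = 3.2500, f(x_2) = -0.108195, coefficient = 1

I ≈ (0.875000/3) × 3.664040 = 1.068678
Exact value: 1.064867
Error: 0.003811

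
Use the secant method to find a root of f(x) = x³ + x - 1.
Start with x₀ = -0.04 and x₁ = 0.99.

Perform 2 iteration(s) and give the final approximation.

f(x) = x³ + x - 1
x₀ = -0.04, x₁ = 0.99

Secant formula: x_{n+1} = x_n - f(x_n)(x_n - x_{n-1})/(f(x_n) - f(x_{n-1}))

Iteration 1:
  f(-0.040000) = -1.040064
  f(0.990000) = 0.960299
  x_2 = 0.990000 - 0.960299×(0.990000 - (-0.040000))/(0.960299 - (-1.040064))
       = 0.495536
Iteration 2:
  f(0.990000) = 0.960299
  f(0.495536) = -0.382783
  x_3 = 0.495536 - (-0.382783)×(0.495536 - 0.990000)/(-0.382783 - 0.960299)
       = 0.636460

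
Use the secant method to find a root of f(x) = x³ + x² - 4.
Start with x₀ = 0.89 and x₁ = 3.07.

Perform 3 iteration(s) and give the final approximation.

f(x) = x³ + x² - 4
x₀ = 0.89, x₁ = 3.07

Secant formula: x_{n+1} = x_n - f(x_n)(x_n - x_{n-1})/(f(x_n) - f(x_{n-1}))

Iteration 1:
  f(0.890000) = -2.502931
  f(3.070000) = 34.359343
  x_2 = 3.070000 - 34.359343×(3.070000 - 0.890000)/(34.359343 - (-2.502931))
       = 1.038021
Iteration 2:
  f(3.070000) = 34.359343
  f(1.038021) = -1.804058
  x_3 = 1.038021 - (-1.804058)×(1.038021 - 3.070000)/(-1.804058 - 34.359343)
       = 1.139389
Iteration 3:
  f(1.038021) = -1.804058
  f(1.139389) = -1.222630
  x_4 = 1.139389 - (-1.222630)×(1.139389 - 1.038021)/(-1.222630 - (-1.804058))
       = 1.352546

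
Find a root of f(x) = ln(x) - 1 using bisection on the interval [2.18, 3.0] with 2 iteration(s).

f(x) = ln(x) - 1
Initial interval: [2.18, 3.0]

Iteration 1:
  c_1 = (2.180000 + 3.000000)/2 = 2.590000
  f(c_1) = f(2.590000) = -0.048342
  f(a) × f(c) ≥ 0, new interval: [2.590000, 3.000000]
Iteration 2:
  c_2 = (2.590000 + 3.000000)/2 = 2.795000
  f(c_2) = f(2.795000) = 0.027832
  f(a) × f(c) < 0, new interval: [2.590000, 2.795000]

After 2 iteration(s), the approximation is c_2 = 2.795000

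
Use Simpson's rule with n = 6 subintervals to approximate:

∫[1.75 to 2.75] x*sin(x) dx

f(x) = x*sin(x)
a = 1.75, b = 2.75, n = 6
h = (b - a)/n = 0.166667

Simpson's rule: (h/3)[f(x₀) + 4f(x₁) + 2f(x₂) + ... + f(xₙ)]

x_0 = 1.7500, f(x_0) = 1.721975, coefficient = 1
x_1 = 1.9167, f(x_1) = 1.803163, coefficient = 4
x_2 = 2.0833, f(x_2) = 1.815632, coefficient = 2
x_3 = 2.2500, f(x_3) = 1.750665, coefficient = 4
x_4 = 2.4167, f(x_4) = 1.602443, coefficient = 2
x_5 = 2.5833, f(x_5) = 1.368419, coefficient = 4
x_6 = 2.7500, f(x_6) = 1.049568, coefficient = 1

I ≈ (0.166667/3) × 29.296681 = 1.627593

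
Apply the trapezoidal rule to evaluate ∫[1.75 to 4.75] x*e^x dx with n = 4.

f(x) = x*e^x
a = 1.75, b = 4.75, n = 4
h = (b - a)/n = 0.750000

Trapezoidal rule: (h/2)[f(x₀) + 2f(x₁) + 2f(x₂) + ... + f(xₙ)]

x_0 = 1.7500, f(x_0) = 10.070555, coefficient = 1
x_1 = 2.5000, f(x_1) = 30.456235, coefficient = 2
x_2 = 3.2500, f(x_2) = 83.818605, coefficient = 2
x_3 = 4.0000, f(x_3) = 218.392600, coefficient = 2
x_4 = 4.7500, f(x_4) = 549.025352, coefficient = 1

I ≈ (0.750000/2) × 1224.430786 = 459.161545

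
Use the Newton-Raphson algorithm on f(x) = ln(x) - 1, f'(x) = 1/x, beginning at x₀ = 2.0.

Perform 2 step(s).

f(x) = ln(x) - 1
f'(x) = 1/x
x₀ = 2.0

Newton-Raphson formula: x_{n+1} = x_n - f(x_n)/f'(x_n)

Iteration 1:
  f(2.000000) = -0.306853
  f'(2.000000) = 0.500000
  x_1 = 2.000000 - (-0.306853)/0.500000 = 2.613706
Iteration 2:
  f(2.613706) = -0.039231
  f'(2.613706) = 0.382599
  x_2 = 2.613706 - (-0.039231)/0.382599 = 2.716244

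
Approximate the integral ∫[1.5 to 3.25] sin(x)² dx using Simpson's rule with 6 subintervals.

f(x) = sin(x)²
a = 1.5, b = 3.25, n = 6
h = (b - a)/n = 0.291667

Simpson's rule: (h/3)[f(x₀) + 4f(x₁) + 2f(x₂) + ... + f(xₙ)]

x_0 = 1.5000, f(x_0) = 0.994996, coefficient = 1
x_1 = 1.7917, f(x_1) = 0.952004, coefficient = 4
x_2 = 2.0833, f(x_2) = 0.759518, coefficient = 2
x_3 = 2.3750, f(x_3) = 0.481199, coefficient = 4
x_4 = 2.6667, f(x_4) = 0.209098, coefficient = 2
x_5 = 2.9583, f(x_5) = 0.033210, coefficient = 4
x_6 = 3.2500, f(x_6) = 0.011706, coefficient = 1

I ≈ (0.291667/3) × 8.809587 = 0.856488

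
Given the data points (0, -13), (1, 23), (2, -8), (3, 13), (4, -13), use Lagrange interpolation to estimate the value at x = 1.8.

Lagrange interpolation formula:
P(x) = Σ yᵢ × Lᵢ(x)
where Lᵢ(x) = Π_{j≠i} (x - xⱼ)/(xᵢ - xⱼ)

L_0(1.8) = (1.8 - 1)/(0 - 1) × (1.8 - 2)/(0 - 2) × (1.8 - 3)/(0 - 3) × (1.8 - 4)/(0 - 4) = -0.017600
L_1(1.8) = (1.8 - 0)/(1 - 0) × (1.8 - 2)/(1 - 2) × (1.8 - 3)/(1 - 3) × (1.8 - 4)/(1 - 4) = 0.158400
L_2(1.8) = (1.8 - 0)/(2 - 0) × (1.8 - 1)/(2 - 1) × (1.8 - 3)/(2 - 3) × (1.8 - 4)/(2 - 4) = 0.950400
L_3(1.8) = (1.8 - 0)/(3 - 0) × (1.8 - 1)/(3 - 1) × (1.8 - 2)/(3 - 2) × (1.8 - 4)/(3 - 4) = -0.105600
L_4(1.8) = (1.8 - 0)/(4 - 0) × (1.8 - 1)/(4 - 1) × (1.8 - 2)/(4 - 2) × (1.8 - 3)/(4 - 3) = 0.014400

P(1.8) = (-13)×L_0(1.8) + 23×L_1(1.8) + (-8)×L_2(1.8) + 13×L_3(1.8) + (-13)×L_4(1.8)
P(1.8) = -5.291200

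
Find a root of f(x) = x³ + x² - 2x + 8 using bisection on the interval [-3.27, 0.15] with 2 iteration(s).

f(x) = x³ + x² - 2x + 8
Initial interval: [-3.27, 0.15]

Iteration 1:
  c_1 = (-3.270000 + 0.150000)/2 = -1.560000
  f(c_1) = f(-1.560000) = 9.757184
  f(a) × f(c) < 0, new interval: [-3.270000, -1.560000]
Iteration 2:
  c_2 = (-3.270000 + (-1.560000))/2 = -2.415000
  f(c_2) = f(-2.415000) = 4.577402
  f(a) × f(c) < 0, new interval: [-3.270000, -2.415000]

After 2 iteration(s), the approximation is c_2 = -2.415000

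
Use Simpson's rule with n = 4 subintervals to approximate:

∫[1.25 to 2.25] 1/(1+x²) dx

f(x) = 1/(1+x²)
a = 1.25, b = 2.25, n = 4
h = (b - a)/n = 0.250000

Simpson's rule: (h/3)[f(x₀) + 4f(x₁) + 2f(x₂) + ... + f(xₙ)]

x_0 = 1.2500, f(x_0) = 0.390244, coefficient = 1
x_1 = 1.5000, f(x_1) = 0.307692, coefficient = 4
x_2 = 1.7500, f(x_2) = 0.246154, coefficient = 2
x_3 = 2.0000, f(x_3) = 0.200000, coefficient = 4
x_4 = 2.2500, f(x_4) = 0.164948, coefficient = 1

I ≈ (0.250000/3) × 3.078269 = 0.256522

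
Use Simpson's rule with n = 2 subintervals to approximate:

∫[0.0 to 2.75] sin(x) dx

f(x) = sin(x)
a = 0.0, b = 2.75, n = 2
h = (b - a)/n = 1.375000

Simpson's rule: (h/3)[f(x₀) + 4f(x₁) + 2f(x₂) + ... + f(xₙ)]

x_0 = 0.0000, f(x_0) = 0.000000, coefficient = 1
x_1 = 1.3750, f(x_1) = 0.980893, coefficient = 4
x_2 = 2.7500, f(x_2) = 0.381661, coefficient = 1

I ≈ (1.375000/3) × 4.305233 = 1.973232
Exact value: 1.924302
Error: 0.048930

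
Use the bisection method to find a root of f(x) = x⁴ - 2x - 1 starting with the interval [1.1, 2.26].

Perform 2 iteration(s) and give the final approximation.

f(x) = x⁴ - 2x - 1
Initial interval: [1.1, 2.26]

Iteration 1:
  c_1 = (1.100000 + 2.260000)/2 = 1.680000
  f(c_1) = f(1.680000) = 3.605942
  f(a) × f(c) < 0, new interval: [1.100000, 1.680000]
Iteration 2:
  c_2 = (1.100000 + 1.680000)/2 = 1.390000
  f(c_2) = f(1.390000) = -0.046990
  f(a) × f(c) ≥ 0, new interval: [1.390000, 1.680000]

After 2 iteration(s), the approximation is c_2 = 1.390000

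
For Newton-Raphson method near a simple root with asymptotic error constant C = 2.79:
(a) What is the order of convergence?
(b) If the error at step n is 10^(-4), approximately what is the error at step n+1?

(a) Newton-Raphson has quadratic (order 2) convergence near simple roots.
    This means |e_{n+1}| ≈ C|e_n|².

(b) With |e_n| = 10^(-4) and C = 2.79:
    |e_{n+1}| ≈ 2.79 × (10^(-4))² = 2.79 × 10^(-8)

(a) 2 (quadratic); (b) |e_{n+1}| ≈ 2.790e-08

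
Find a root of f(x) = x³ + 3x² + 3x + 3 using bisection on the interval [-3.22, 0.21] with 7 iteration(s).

f(x) = x³ + 3x² + 3x + 3
Initial interval: [-3.22, 0.21]

Iteration 1:
  c_1 = (-3.220000 + 0.210000)/2 = -1.505000
  f(c_1) = f(-1.505000) = 1.871212
  f(a) × f(c) < 0, new interval: [-3.220000, -1.505000]
Iteration 2:
  c_2 = (-3.220000 + (-1.505000))/2 = -2.362500
  f(c_2) = f(-2.362500) = -0.529354
  f(a) × f(c) ≥ 0, new interval: [-2.362500, -1.505000]
Iteration 3:
  c_3 = (-2.362500 + (-1.505000))/2 = -1.933750
  f(c_3) = f(-1.933750) = 1.185874
  f(a) × f(c) < 0, new interval: [-2.362500, -1.933750]
Iteration 4:
  c_4 = (-2.362500 + (-1.933750))/2 = -2.148125
  f(c_4) = f(-2.148125) = 0.486552
  f(a) × f(c) < 0, new interval: [-2.362500, -2.148125]
Iteration 5:
  c_5 = (-2.362500 + (-2.148125))/2 = -2.255313
  f(c_5) = f(-2.255313) = 0.021867
  f(a) × f(c) < 0, new interval: [-2.362500, -2.255313]
Iteration 6:
  c_6 = (-2.362500 + (-2.255313))/2 = -2.308906
  f(c_6) = f(-2.308906) = -0.242465
  f(a) × f(c) ≥ 0, new interval: [-2.308906, -2.255313]
Iteration 7:
  c_7 = (-2.308906 + (-2.255313))/2 = -2.282109
  f(c_7) = f(-2.282109) = -0.107537
  f(a) × f(c) ≥ 0, new interval: [-2.282109, -2.255313]

After 7 iteration(s), the approximation is c_7 = -2.282109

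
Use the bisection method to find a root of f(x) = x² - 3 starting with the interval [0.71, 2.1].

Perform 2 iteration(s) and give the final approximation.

f(x) = x² - 3
Initial interval: [0.71, 2.1]

Iteration 1:
  c_1 = (0.710000 + 2.100000)/2 = 1.405000
  f(c_1) = f(1.405000) = -1.025975
  f(a) × f(c) ≥ 0, new interval: [1.405000, 2.100000]
Iteration 2:
  c_2 = (1.405000 + 2.100000)/2 = 1.752500
  f(c_2) = f(1.752500) = 0.071256
  f(a) × f(c) < 0, new interval: [1.405000, 1.752500]

After 2 iteration(s), the approximation is c_2 = 1.752500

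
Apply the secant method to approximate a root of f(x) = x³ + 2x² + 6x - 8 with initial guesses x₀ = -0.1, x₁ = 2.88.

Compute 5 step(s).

f(x) = x³ + 2x² + 6x - 8
x₀ = -0.1, x₁ = 2.88

Secant formula: x_{n+1} = x_n - f(x_n)(x_n - x_{n-1})/(f(x_n) - f(x_{n-1}))

Iteration 1:
  f(-0.100000) = -8.581000
  f(2.880000) = 49.756672
  x_2 = 2.880000 - 49.756672×(2.880000 - (-0.100000))/(49.756672 - (-8.581000))
       = 0.338334
Iteration 2:
  f(2.880000) = 49.756672
  f(0.338334) = -5.702328
  x_3 = 0.338334 - (-5.702328)×(0.338334 - 2.880000)/(-5.702328 - 49.756672)
       = 0.599670
Iteration 3:
  f(0.338334) = -5.702328
  f(0.599670) = -3.467132
  x_4 = 0.599670 - (-3.467132)×(0.599670 - 0.338334)/(-3.467132 - (-5.702328))
       = 1.005041
Iteration 4:
  f(0.599670) = -3.467132
  f(1.005041) = 1.065665
  x_5 = 1.005041 - 1.065665×(1.005041 - 0.599670)/(1.065665 - (-3.467132))
       = 0.909738
Iteration 5:
  f(1.005041) = 1.065665
  f(0.909738) = -0.133404
  x_6 = 0.909738 - (-0.133404)×(0.909738 - 1.005041)/(-0.133404 - 1.065665)
       = 0.920341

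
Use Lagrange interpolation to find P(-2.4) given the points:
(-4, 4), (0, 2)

Lagrange interpolation formula:
P(x) = Σ yᵢ × Lᵢ(x)
where Lᵢ(x) = Π_{j≠i} (x - xⱼ)/(xᵢ - xⱼ)

L_0(-2.4) = (-2.4 - 0)/(-4 - 0) = 0.600000
L_1(-2.4) = (-2.4 - (-4))/(0 - (-4)) = 0.400000

P(-2.4) = 4×L_0(-2.4) + 2×L_1(-2.4)
P(-2.4) = 3.200000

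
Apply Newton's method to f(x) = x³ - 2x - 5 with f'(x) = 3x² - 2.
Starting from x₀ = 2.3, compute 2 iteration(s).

f(x) = x³ - 2x - 5
f'(x) = 3x² - 2
x₀ = 2.3

Newton-Raphson formula: x_{n+1} = x_n - f(x_n)/f'(x_n)

Iteration 1:
  f(2.300000) = 2.567000
  f'(2.300000) = 13.870000
  x_1 = 2.300000 - 2.567000/13.870000 = 2.114924
Iteration 2:
  f(2.114924) = 0.230006
  f'(2.114924) = 11.418714
  x_2 = 2.114924 - 0.230006/11.418714 = 2.094781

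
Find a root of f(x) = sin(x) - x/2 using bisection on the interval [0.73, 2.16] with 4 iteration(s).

f(x) = sin(x) - x/2
Initial interval: [0.73, 2.16]

Iteration 1:
  c_1 = (0.730000 + 2.160000)/2 = 1.445000
  f(c_1) = f(1.445000) = 0.269598
  f(a) × f(c) ≥ 0, new interval: [1.445000, 2.160000]
Iteration 2:
  c_2 = (1.445000 + 2.160000)/2 = 1.802500
  f(c_2) = f(1.802500) = 0.072027
  f(a) × f(c) ≥ 0, new interval: [1.802500, 2.160000]
Iteration 3:
  c_3 = (1.802500 + 2.160000)/2 = 1.981250
  f(c_3) = f(1.981250) = -0.073685
  f(a) × f(c) < 0, new interval: [1.802500, 1.981250]
Iteration 4:
  c_4 = (1.802500 + 1.981250)/2 = 1.891875
  f(c_4) = f(1.891875) = 0.002958
  f(a) × f(c) ≥ 0, new interval: [1.891875, 1.981250]

After 4 iteration(s), the approximation is c_4 = 1.891875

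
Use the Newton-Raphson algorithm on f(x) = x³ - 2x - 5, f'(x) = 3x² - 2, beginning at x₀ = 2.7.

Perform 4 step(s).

f(x) = x³ - 2x - 5
f'(x) = 3x² - 2
x₀ = 2.7

Newton-Raphson formula: x_{n+1} = x_n - f(x_n)/f'(x_n)

Iteration 1:
  f(2.700000) = 9.283000
  f'(2.700000) = 19.870000
  x_1 = 2.700000 - 9.283000/19.870000 = 2.232813
Iteration 2:
  f(2.232813) = 1.665964
  f'(2.232813) = 12.956366
  x_2 = 2.232813 - 1.665964/12.956366 = 2.104231
Iteration 3:
  f(2.104231) = 0.108623
  f'(2.104231) = 11.283360
  x_3 = 2.104231 - 0.108623/11.283360 = 2.094604
Iteration 4:
  f(2.094604) = 0.000584
  f'(2.094604) = 11.162095
  x_4 = 2.094604 - 0.000584/11.162095 = 2.094551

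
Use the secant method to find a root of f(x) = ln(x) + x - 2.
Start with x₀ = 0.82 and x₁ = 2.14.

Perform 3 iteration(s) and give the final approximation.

f(x) = ln(x) + x - 2
x₀ = 0.82, x₁ = 2.14

Secant formula: x_{n+1} = x_n - f(x_n)(x_n - x_{n-1})/(f(x_n) - f(x_{n-1}))

Iteration 1:
  f(0.820000) = -1.378451
  f(2.140000) = 0.900806
  x_2 = 2.140000 - 0.900806×(2.140000 - 0.820000)/(0.900806 - (-1.378451))
       = 1.618311
Iteration 2:
  f(2.140000) = 0.900806
  f(1.618311) = 0.099694
  x_3 = 1.618311 - 0.099694×(1.618311 - 2.140000)/(0.099694 - 0.900806)
       = 1.553390
Iteration 3:
  f(1.618311) = 0.099694
  f(1.553390) = -0.006171
  x_4 = 1.553390 - (-0.006171)×(1.553390 - 1.618311)/(-0.006171 - 0.099694)
       = 1.557174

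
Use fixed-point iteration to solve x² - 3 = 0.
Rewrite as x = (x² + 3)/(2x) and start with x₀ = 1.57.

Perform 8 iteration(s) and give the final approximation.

Equation: x² - 3 = 0
Fixed-point form: x = (x² + 3)/(2x)
x₀ = 1.57

x_1 = g(1.570000) = 1.740414
x_2 = g(1.740414) = 1.732071
x_3 = g(1.732071) = 1.732051
x_4 = g(1.732051) = 1.732051
x_5 = g(1.732051) = 1.732051
x_6 = g(1.732051) = 1.732051
x_7 = g(1.732051) = 1.732051
x_8 = g(1.732051) = 1.732051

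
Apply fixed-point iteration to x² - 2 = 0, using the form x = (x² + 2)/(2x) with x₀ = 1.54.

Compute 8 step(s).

Equation: x² - 2 = 0
Fixed-point form: x = (x² + 2)/(2x)
x₀ = 1.54

x_1 = g(1.540000) = 1.419351
x_2 = g(1.419351) = 1.414223
x_3 = g(1.414223) = 1.414214
x_4 = g(1.414214) = 1.414214
x_5 = g(1.414214) = 1.414214
x_6 = g(1.414214) = 1.414214
x_7 = g(1.414214) = 1.414214
x_8 = g(1.414214) = 1.414214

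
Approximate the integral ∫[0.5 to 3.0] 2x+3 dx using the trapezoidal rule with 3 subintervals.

f(x) = 2x+3
a = 0.5, b = 3.0, n = 3
h = (b - a)/n = 0.833333

Trapezoidal rule: (h/2)[f(x₀) + 2f(x₁) + 2f(x₂) + ... + f(xₙ)]

x_0 = 0.5000, f(x_0) = 4.000000, coefficient = 1
x_1 = 1.3333, f(x_1) = 5.666667, coefficient = 2
x_2 = 2.1667, f(x_2) = 7.333333, coefficient = 2
x_3 = 3.0000, f(x_3) = 9.000000, coefficient = 1

I ≈ (0.833333/2) × 39.000000 = 16.250000
Exact value: 16.250000
Error: 0.000000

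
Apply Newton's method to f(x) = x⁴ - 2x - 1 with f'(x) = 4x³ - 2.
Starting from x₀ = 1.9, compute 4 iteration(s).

f(x) = x⁴ - 2x - 1
f'(x) = 4x³ - 2
x₀ = 1.9

Newton-Raphson formula: x_{n+1} = x_n - f(x_n)/f'(x_n)

Iteration 1:
  f(1.900000) = 8.232100
  f'(1.900000) = 25.436000
  x_1 = 1.900000 - 8.232100/25.436000 = 1.576360
Iteration 2:
  f(1.576360) = 2.022066
  f'(1.576360) = 13.668465
  x_2 = 1.576360 - 2.022066/13.668465 = 1.428424
Iteration 3:
  f(1.428424) = 0.306361
  f'(1.428424) = 9.658190
  x_3 = 1.428424 - 0.306361/9.658190 = 1.396703
Iteration 4:
  f(1.396703) = 0.012137
  f'(1.396703) = 8.898645
  x_4 = 1.396703 - 0.012137/8.898645 = 1.395339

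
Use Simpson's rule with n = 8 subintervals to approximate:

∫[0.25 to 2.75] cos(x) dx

f(x) = cos(x)
a = 0.25, b = 2.75, n = 8
h = (b - a)/n = 0.312500

Simpson's rule: (h/3)[f(x₀) + 4f(x₁) + 2f(x₂) + ... + f(xₙ)]

x_0 = 0.2500, f(x_0) = 0.968912, coefficient = 1
x_1 = 0.5625, f(x_1) = 0.845924, coefficient = 4
x_2 = 0.8750, f(x_2) = 0.640997, coefficient = 2
x_3 = 1.1875, f(x_3) = 0.373980, coefficient = 4
x_4 = 1.5000, f(x_4) = 0.070737, coefficient = 2
x_5 = 1.8125, f(x_5) = -0.239357, coefficient = 4
x_6 = 2.1250, f(x_6) = -0.526266, coefficient = 2
x_7 = 2.4375, f(x_7) = -0.762199, coefficient = 4
x_8 = 2.7500, f(x_8) = -0.924302, coefficient = 1

I ≈ (0.312500/3) × 1.288937 = 0.134264
Exact value: 0.134257
Error: 0.000007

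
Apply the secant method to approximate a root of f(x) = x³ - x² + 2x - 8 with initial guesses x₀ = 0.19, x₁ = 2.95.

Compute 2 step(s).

f(x) = x³ - x² + 2x - 8
x₀ = 0.19, x₁ = 2.95

Secant formula: x_{n+1} = x_n - f(x_n)(x_n - x_{n-1})/(f(x_n) - f(x_{n-1}))

Iteration 1:
  f(0.190000) = -7.649241
  f(2.950000) = 14.869875
  x_2 = 2.950000 - 14.869875×(2.950000 - 0.190000)/(14.869875 - (-7.649241))
       = 1.127510
Iteration 2:
  f(2.950000) = 14.869875
  f(1.127510) = -5.582878
  x_3 = 1.127510 - (-5.582878)×(1.127510 - 2.950000)/(-5.582878 - 14.869875)
       = 1.624986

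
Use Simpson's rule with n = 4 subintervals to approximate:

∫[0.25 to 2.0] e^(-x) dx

f(x) = e^(-x)
a = 0.25, b = 2.0, n = 4
h = (b - a)/n = 0.437500

Simpson's rule: (h/3)[f(x₀) + 4f(x₁) + 2f(x₂) + ... + f(xₙ)]

x_0 = 0.2500, f(x_0) = 0.778801, coefficient = 1
x_1 = 0.6875, f(x_1) = 0.502832, coefficient = 4
x_2 = 1.1250, f(x_2) = 0.324652, coefficient = 2
x_3 = 1.5625, f(x_3) = 0.209611, coefficient = 4
x_4 = 2.0000, f(x_4) = 0.135335, coefficient = 1

I ≈ (0.437500/3) × 4.413213 = 0.643594
Exact value: 0.643465
Error: 0.000128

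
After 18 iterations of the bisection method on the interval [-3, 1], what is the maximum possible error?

Bisection error bound: |error| ≤ (b-a)/2^n
|error| ≤ (1 - (-3))/2^18 = 4/2^18
|error| ≤ 0.0000152588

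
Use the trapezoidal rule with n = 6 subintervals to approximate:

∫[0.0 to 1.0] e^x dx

f(x) = e^x
a = 0.0, b = 1.0, n = 6
h = (b - a)/n = 0.166667

Trapezoidal rule: (h/2)[f(x₀) + 2f(x₁) + 2f(x₂) + ... + f(xₙ)]

x_0 = 0.0000, f(x_0) = 1.000000, coefficient = 1
x_1 = 0.1667, f(x_1) = 1.181360, coefficient = 2
x_2 = 0.3333, f(x_2) = 1.395612, coefficient = 2
x_3 = 0.5000, f(x_3) = 1.648721, coefficient = 2
x_4 = 0.6667, f(x_4) = 1.947734, coefficient = 2
x_5 = 0.8333, f(x_5) = 2.300976, coefficient = 2
x_6 = 1.0000, f(x_6) = 2.718282, coefficient = 1

I ≈ (0.166667/2) × 20.667090 = 1.722257
Exact value: 1.718282
Error: 0.003976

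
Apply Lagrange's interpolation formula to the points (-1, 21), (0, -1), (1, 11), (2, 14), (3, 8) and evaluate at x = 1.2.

Lagrange interpolation formula:
P(x) = Σ yᵢ × Lᵢ(x)
where Lᵢ(x) = Π_{j≠i} (x - xⱼ)/(xᵢ - xⱼ)

L_0(1.2) = (1.2 - 0)/(-1 - 0) × (1.2 - 1)/(-1 - 1) × (1.2 - 2)/(-1 - 2) × (1.2 - 3)/(-1 - 3) = 0.014400
L_1(1.2) = (1.2 - (-1))/(0 - (-1)) × (1.2 - 1)/(0 - 1) × (1.2 - 2)/(0 - 2) × (1.2 - 3)/(0 - 3) = -0.105600
L_2(1.2) = (1.2 - (-1))/(1 - (-1)) × (1.2 - 0)/(1 - 0) × (1.2 - 2)/(1 - 2) × (1.2 - 3)/(1 - 3) = 0.950400
L_3(1.2) = (1.2 - (-1))/(2 - (-1)) × (1.2 - 0)/(2 - 0) × (1.2 - 1)/(2 - 1) × (1.2 - 3)/(2 - 3) = 0.158400
L_4(1.2) = (1.2 - (-1))/(3 - (-1)) × (1.2 - 0)/(3 - 0) × (1.2 - 1)/(3 - 1) × (1.2 - 2)/(3 - 2) = -0.017600

P(1.2) = 21×L_0(1.2) + (-1)×L_1(1.2) + 11×L_2(1.2) + 14×L_3(1.2) + 8×L_4(1.2)
P(1.2) = 12.939200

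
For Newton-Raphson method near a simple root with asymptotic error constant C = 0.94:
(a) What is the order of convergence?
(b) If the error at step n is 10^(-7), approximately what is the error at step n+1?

(a) Newton-Raphson has quadratic (order 2) convergence near simple roots.
    This means |e_{n+1}| ≈ C|e_n|².

(b) With |e_n| = 10^(-7) and C = 0.94:
    |e_{n+1}| ≈ 0.94 × (10^(-7))² = 0.94 × 10^(-14)

(a) 2 (quadratic); (b) |e_{n+1}| ≈ 9.400e-15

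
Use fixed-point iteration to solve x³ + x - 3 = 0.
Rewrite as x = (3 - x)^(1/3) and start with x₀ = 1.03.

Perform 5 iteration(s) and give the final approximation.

Equation: x³ + x - 3 = 0
Fixed-point form: x = (3 - x)^(1/3)
x₀ = 1.03

x_1 = g(1.030000) = 1.253590
x_2 = g(1.253590) = 1.204247
x_3 = g(1.204247) = 1.215483
x_4 = g(1.215483) = 1.212943
x_5 = g(1.212943) = 1.213518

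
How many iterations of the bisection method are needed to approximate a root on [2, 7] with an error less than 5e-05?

We need (b-a)/2^n ≤ 5e-05
(7 - 2)/2^n ≤ 5e-05
5/2^n ≤ 5e-05
2^n ≥ 100000
n ≥ log₂(100000) = 16.61
n ≥ 17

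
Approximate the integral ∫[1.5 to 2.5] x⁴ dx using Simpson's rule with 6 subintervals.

f(x) = x⁴
a = 1.5, b = 2.5, n = 6
h = (b - a)/n = 0.166667

Simpson's rule: (h/3)[f(x₀) + 4f(x₁) + 2f(x₂) + ... + f(xₙ)]

x_0 = 1.5000, f(x_0) = 5.062500, coefficient = 1
x_1 = 1.6667, f(x_1) = 7.716049, coefficient = 4
x_2 = 1.8333, f(x_2) = 11.297068, coefficient = 2
x_3 = 2.0000, f(x_3) = 16.000000, coefficient = 4
x_4 = 2.1667, f(x_4) = 22.037809, coefficient = 2
x_5 = 2.3333, f(x_5) = 29.641975, coefficient = 4
x_6 = 2.5000, f(x_6) = 39.062500, coefficient = 1

I ≈ (0.166667/3) × 324.226852 = 18.012603
Exact value: 18.012500
Error: 0.000103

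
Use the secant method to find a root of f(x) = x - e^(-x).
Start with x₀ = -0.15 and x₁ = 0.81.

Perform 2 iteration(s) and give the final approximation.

f(x) = x - e^(-x)
x₀ = -0.15, x₁ = 0.81

Secant formula: x_{n+1} = x_n - f(x_n)(x_n - x_{n-1})/(f(x_n) - f(x_{n-1}))

Iteration 1:
  f(-0.150000) = -1.311834
  f(0.810000) = 0.365142
  x_2 = 0.810000 - 0.365142×(0.810000 - (-0.150000))/(0.365142 - (-1.311834))
       = 0.600971
Iteration 2:
  f(0.810000) = 0.365142
  f(0.600971) = 0.052692
  x_3 = 0.600971 - 0.052692×(0.600971 - 0.810000)/(0.052692 - 0.365142)
       = 0.565720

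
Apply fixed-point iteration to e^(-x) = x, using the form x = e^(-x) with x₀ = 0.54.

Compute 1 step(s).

Equation: e^(-x) = x
Fixed-point form: x = e^(-x)
x₀ = 0.54

x_1 = g(0.540000) = 0.582748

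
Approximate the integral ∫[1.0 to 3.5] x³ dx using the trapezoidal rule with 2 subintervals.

f(x) = x³
a = 1.0, b = 3.5, n = 2
h = (b - a)/n = 1.250000

Trapezoidal rule: (h/2)[f(x₀) + 2f(x₁) + 2f(x₂) + ... + f(xₙ)]

x_0 = 1.0000, f(x_0) = 1.000000, coefficient = 1
x_1 = 2.2500, f(x_1) = 11.390625, coefficient = 2
x_2 = 3.5000, f(x_2) = 42.875000, coefficient = 1

I ≈ (1.250000/2) × 66.656250 = 41.660156
Exact value: 37.265625
Error: 4.394531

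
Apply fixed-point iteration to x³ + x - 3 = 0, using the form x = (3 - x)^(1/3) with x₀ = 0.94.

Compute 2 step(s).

Equation: x³ + x - 3 = 0
Fixed-point form: x = (3 - x)^(1/3)
x₀ = 0.94

x_1 = g(0.940000) = 1.272396
x_2 = g(1.272396) = 1.199908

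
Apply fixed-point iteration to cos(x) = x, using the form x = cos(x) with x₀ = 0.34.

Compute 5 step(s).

Equation: cos(x) = x
Fixed-point form: x = cos(x)
x₀ = 0.34

x_1 = g(0.340000) = 0.942755
x_2 = g(0.942755) = 0.587561
x_3 = g(0.587561) = 0.832295
x_4 = g(0.832295) = 0.673180
x_5 = g(0.673180) = 0.781843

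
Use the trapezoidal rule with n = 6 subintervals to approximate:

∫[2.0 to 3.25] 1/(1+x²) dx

f(x) = 1/(1+x²)
a = 2.0, b = 3.25, n = 6
h = (b - a)/n = 0.208333

Trapezoidal rule: (h/2)[f(x₀) + 2f(x₁) + 2f(x₂) + ... + f(xₙ)]

x_0 = 2.0000, f(x_0) = 0.200000, coefficient = 1
x_1 = 2.2083, f(x_1) = 0.170162, coefficient = 2
x_2 = 2.4167, f(x_2) = 0.146193, coefficient = 2
x_3 = 2.6250, f(x_3) = 0.126733, coefficient = 2
x_4 = 2.8333, f(x_4) = 0.110769, coefficient = 2
x_5 = 3.0417, f(x_5) = 0.097544, coefficient = 2
x_6 = 3.2500, f(x_6) = 0.086486, coefficient = 1

I ≈ (0.208333/2) × 1.589290 = 0.165551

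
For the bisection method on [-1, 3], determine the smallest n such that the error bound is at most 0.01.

We need (b-a)/2^n ≤ 0.01
(3 - (-1))/2^n ≤ 0.01
4/2^n ≤ 0.01
2^n ≥ 400
n ≥ log₂(400) = 8.64
n ≥ 9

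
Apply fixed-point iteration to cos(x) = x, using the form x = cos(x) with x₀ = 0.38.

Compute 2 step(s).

Equation: cos(x) = x
Fixed-point form: x = cos(x)
x₀ = 0.38

x_1 = g(0.380000) = 0.928665
x_2 = g(0.928665) = 0.598904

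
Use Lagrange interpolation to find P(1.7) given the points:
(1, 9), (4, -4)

Lagrange interpolation formula:
P(x) = Σ yᵢ × Lᵢ(x)
where Lᵢ(x) = Π_{j≠i} (x - xⱼ)/(xᵢ - xⱼ)

L_0(1.7) = (1.7 - 4)/(1 - 4) = 0.766667
L_1(1.7) = (1.7 - 1)/(4 - 1) = 0.233333

P(1.7) = 9×L_0(1.7) + (-4)×L_1(1.7)
P(1.7) = 5.966667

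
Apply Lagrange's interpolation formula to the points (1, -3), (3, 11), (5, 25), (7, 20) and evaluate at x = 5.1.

Lagrange interpolation formula:
P(x) = Σ yᵢ × Lᵢ(x)
where Lᵢ(x) = Π_{j≠i} (x - xⱼ)/(xᵢ - xⱼ)

L_0(5.1) = (5.1 - 3)/(1 - 3) × (5.1 - 5)/(1 - 5) × (5.1 - 7)/(1 - 7) = 0.008312
L_1(5.1) = (5.1 - 1)/(3 - 1) × (5.1 - 5)/(3 - 5) × (5.1 - 7)/(3 - 7) = -0.048687
L_2(5.1) = (5.1 - 1)/(5 - 1) × (5.1 - 3)/(5 - 3) × (5.1 - 7)/(5 - 7) = 1.022437
L_3(5.1) = (5.1 - 1)/(7 - 1) × (5.1 - 3)/(7 - 3) × (5.1 - 5)/(7 - 5) = 0.017937

P(5.1) = (-3)×L_0(5.1) + 11×L_1(5.1) + 25×L_2(5.1) + 20×L_3(5.1)
P(5.1) = 25.359187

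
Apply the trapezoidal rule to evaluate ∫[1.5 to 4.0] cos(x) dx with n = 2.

f(x) = cos(x)
a = 1.5, b = 4.0, n = 2
h = (b - a)/n = 1.250000

Trapezoidal rule: (h/2)[f(x₀) + 2f(x₁) + 2f(x₂) + ... + f(xₙ)]

x_0 = 1.5000, f(x_0) = 0.070737, coefficient = 1
x_1 = 2.7500, f(x_1) = -0.924302, coefficient = 2
x_2 = 4.0000, f(x_2) = -0.653644, coefficient = 1

I ≈ (1.250000/2) × -2.431511 = -1.519694
Exact value: -1.754297
Error: 0.234603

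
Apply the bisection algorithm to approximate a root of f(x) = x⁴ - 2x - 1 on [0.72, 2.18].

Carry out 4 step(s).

f(x) = x⁴ - 2x - 1
Initial interval: [0.72, 2.18]

Iteration 1:
  c_1 = (0.720000 + 2.180000)/2 = 1.450000
  f(c_1) = f(1.450000) = 0.520506
  f(a) × f(c) < 0, new interval: [0.720000, 1.450000]
Iteration 2:
  c_2 = (0.720000 + 1.450000)/2 = 1.085000
  f(c_2) = f(1.085000) = -1.784141
  f(a) × f(c) ≥ 0, new interval: [1.085000, 1.450000]
Iteration 3:
  c_3 = (1.085000 + 1.450000)/2 = 1.267500
  f(c_3) = f(1.267500) = -0.953977
  f(a) × f(c) ≥ 0, new interval: [1.267500, 1.450000]
Iteration 4:
  c_4 = (1.267500 + 1.450000)/2 = 1.358750
  f(c_4) = f(1.358750) = -0.309040
  f(a) × f(c) ≥ 0, new interval: [1.358750, 1.450000]

After 4 iteration(s), the approximation is c_4 = 1.358750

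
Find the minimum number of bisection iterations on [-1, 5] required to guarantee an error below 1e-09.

We need (b-a)/2^n ≤ 1e-09
(5 - (-1))/2^n ≤ 1e-09
6/2^n ≤ 1e-09
2^n ≥ 6000000000
n ≥ log₂(6000000000) = 32.48
n ≥ 33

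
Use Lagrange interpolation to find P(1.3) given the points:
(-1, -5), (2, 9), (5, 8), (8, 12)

Lagrange interpolation formula:
P(x) = Σ yᵢ × Lᵢ(x)
where Lᵢ(x) = Π_{j≠i} (x - xⱼ)/(xᵢ - xⱼ)

L_0(1.3) = (1.3 - 2)/(-1 - 2) × (1.3 - 5)/(-1 - 5) × (1.3 - 8)/(-1 - 8) = 0.107117
L_1(1.3) = (1.3 - (-1))/(2 - (-1)) × (1.3 - 5)/(2 - 5) × (1.3 - 8)/(2 - 8) = 1.055870
L_2(1.3) = (1.3 - (-1))/(5 - (-1)) × (1.3 - 2)/(5 - 2) × (1.3 - 8)/(5 - 8) = -0.199759
L_3(1.3) = (1.3 - (-1))/(8 - (-1)) × (1.3 - 2)/(8 - 2) × (1.3 - 5)/(8 - 5) = 0.036772

P(1.3) = (-5)×L_0(1.3) + 9×L_1(1.3) + 8×L_2(1.3) + 12×L_3(1.3)
P(1.3) = 7.810432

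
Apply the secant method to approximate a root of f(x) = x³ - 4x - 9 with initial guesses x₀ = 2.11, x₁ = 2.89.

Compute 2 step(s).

f(x) = x³ - 4x - 9
x₀ = 2.11, x₁ = 2.89

Secant formula: x_{n+1} = x_n - f(x_n)(x_n - x_{n-1})/(f(x_n) - f(x_{n-1}))

Iteration 1:
  f(2.110000) = -8.046069
  f(2.890000) = 3.577569
  x_2 = 2.890000 - 3.577569×(2.890000 - 2.110000)/(3.577569 - (-8.046069))
       = 2.649929
Iteration 2:
  f(2.890000) = 3.577569
  f(2.649929) = -0.991595
  x_3 = 2.649929 - (-0.991595)×(2.649929 - 2.890000)/(-0.991595 - 3.577569)
       = 2.702029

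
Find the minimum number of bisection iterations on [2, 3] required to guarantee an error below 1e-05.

We need (b-a)/2^n ≤ 1e-05
(3 - 2)/2^n ≤ 1e-05
1/2^n ≤ 1e-05
2^n ≥ 100000
n ≥ log₂(100000) = 16.61
n ≥ 17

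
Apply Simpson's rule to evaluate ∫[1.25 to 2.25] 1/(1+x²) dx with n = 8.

f(x) = 1/(1+x²)
a = 1.25, b = 2.25, n = 8
h = (b - a)/n = 0.125000

Simpson's rule: (h/3)[f(x₀) + 4f(x₁) + 2f(x₂) + ... + f(xₙ)]

x_0 = 1.2500, f(x_0) = 0.390244, coefficient = 1
x_1 = 1.3750, f(x_1) = 0.345946, coefficient = 4
x_2 = 1.5000, f(x_2) = 0.307692, coefficient = 2
x_3 = 1.6250, f(x_3) = 0.274678, coefficient = 4
x_4 = 1.7500, f(x_4) = 0.246154, coefficient = 2
x_5 = 1.8750, f(x_5) = 0.221453, coefficient = 4
x_6 = 2.0000, f(x_6) = 0.200000, coefficient = 2
x_7 = 2.1250, f(x_7) = 0.181303, coefficient = 4
x_8 = 2.2500, f(x_8) = 0.164948, coefficient = 1

I ≈ (0.125000/3) × 6.156407 = 0.256517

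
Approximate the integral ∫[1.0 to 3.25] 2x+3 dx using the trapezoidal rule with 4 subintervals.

f(x) = 2x+3
a = 1.0, b = 3.25, n = 4
h = (b - a)/n = 0.562500

Trapezoidal rule: (h/2)[f(x₀) + 2f(x₁) + 2f(x₂) + ... + f(xₙ)]

x_0 = 1.0000, f(x_0) = 5.000000, coefficient = 1
x_1 = 1.5625, f(x_1) = 6.125000, coefficient = 2
x_2 = 2.1250, f(x_2) = 7.250000, coefficient = 2
x_3 = 2.6875, f(x_3) = 8.375000, coefficient = 2
x_4 = 3.2500, f(x_4) = 9.500000, coefficient = 1

I ≈ (0.562500/2) × 58.000000 = 16.312500
Exact value: 16.312500
Error: 0.000000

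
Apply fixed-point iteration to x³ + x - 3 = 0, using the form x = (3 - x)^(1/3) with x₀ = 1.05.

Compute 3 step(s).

Equation: x³ + x - 3 = 0
Fixed-point form: x = (3 - x)^(1/3)
x₀ = 1.05

x_1 = g(1.050000) = 1.249333
x_2 = g(1.249333) = 1.205224
x_3 = g(1.205224) = 1.215262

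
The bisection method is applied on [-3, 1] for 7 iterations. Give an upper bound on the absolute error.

Bisection error bound: |error| ≤ (b-a)/2^n
|error| ≤ (1 - (-3))/2^7 = 4/2^7
|error| ≤ 0.0312500000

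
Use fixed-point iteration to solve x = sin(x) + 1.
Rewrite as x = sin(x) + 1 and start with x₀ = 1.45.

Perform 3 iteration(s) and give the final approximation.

Equation: x = sin(x) + 1
Fixed-point form: x = sin(x) + 1
x₀ = 1.45

x_1 = g(1.450000) = 1.992713
x_2 = g(1.992713) = 1.912306
x_3 = g(1.912306) = 1.942250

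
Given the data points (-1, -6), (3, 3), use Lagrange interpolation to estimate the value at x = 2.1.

Lagrange interpolation formula:
P(x) = Σ yᵢ × Lᵢ(x)
where Lᵢ(x) = Π_{j≠i} (x - xⱼ)/(xᵢ - xⱼ)

L_0(2.1) = (2.1 - 3)/(-1 - 3) = 0.225000
L_1(2.1) = (2.1 - (-1))/(3 - (-1)) = 0.775000

P(2.1) = (-6)×L_0(2.1) + 3×L_1(2.1)
P(2.1) = 0.975000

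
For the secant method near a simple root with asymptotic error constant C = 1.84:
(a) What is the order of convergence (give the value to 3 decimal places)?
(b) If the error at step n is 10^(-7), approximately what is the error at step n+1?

(a) Secant method has superlinear convergence with order φ = (1+√5)/2 ≈ 1.618.
    This means |e_{n+1}| ≈ C|e_n|^1.618.

(b) With |e_n| = 10^(-7) and C = 1.84:
    |e_{n+1}| ≈ 1.84 × (10^(-7))^1.618 = 1.84 × 10^(-11.33)

(a) ≈ 1.618 (golden ratio); (b) |e_{n+1}| ≈ 8.681e-12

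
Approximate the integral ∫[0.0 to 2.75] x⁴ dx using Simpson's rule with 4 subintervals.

f(x) = x⁴
a = 0.0, b = 2.75, n = 4
h = (b - a)/n = 0.687500

Simpson's rule: (h/3)[f(x₀) + 4f(x₁) + 2f(x₂) + ... + f(xₙ)]

x_0 = 0.0000, f(x_0) = 0.000000, coefficient = 1
x_1 = 0.6875, f(x_1) = 0.223404, coefficient = 4
x_2 = 1.3750, f(x_2) = 3.574463, coefficient = 2
x_3 = 2.0625, f(x_3) = 18.095718, coefficient = 4
x_4 = 2.7500, f(x_4) = 57.191406, coefficient = 1

I ≈ (0.687500/3) × 137.616821 = 31.537188
Exact value: 31.455273
Error: 0.081915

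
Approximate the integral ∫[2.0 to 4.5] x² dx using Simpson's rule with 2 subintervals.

f(x) = x²
a = 2.0, b = 4.5, n = 2
h = (b - a)/n = 1.250000

Simpson's rule: (h/3)[f(x₀) + 4f(x₁) + 2f(x₂) + ... + f(xₙ)]

x_0 = 2.0000, f(x_0) = 4.000000, coefficient = 1
x_1 = 3.2500, f(x_1) = 10.562500, coefficient = 4
x_2 = 4.5000, f(x_2) = 20.250000, coefficient = 1

I ≈ (1.250000/3) × 66.500000 = 27.708333
Exact value: 27.708333
Error: 0.000000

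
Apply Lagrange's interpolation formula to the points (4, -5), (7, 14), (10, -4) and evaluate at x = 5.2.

Lagrange interpolation formula:
P(x) = Σ yᵢ × Lᵢ(x)
where Lᵢ(x) = Π_{j≠i} (x - xⱼ)/(xᵢ - xⱼ)

L_0(5.2) = (5.2 - 7)/(4 - 7) × (5.2 - 10)/(4 - 10) = 0.480000
L_1(5.2) = (5.2 - 4)/(7 - 4) × (5.2 - 10)/(7 - 10) = 0.640000
L_2(5.2) = (5.2 - 4)/(10 - 4) × (5.2 - 7)/(10 - 7) = -0.120000

P(5.2) = (-5)×L_0(5.2) + 14×L_1(5.2) + (-4)×L_2(5.2)
P(5.2) = 7.040000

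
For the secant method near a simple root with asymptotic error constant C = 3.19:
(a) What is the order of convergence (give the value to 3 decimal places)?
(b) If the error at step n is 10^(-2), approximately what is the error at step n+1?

(a) Secant method has superlinear convergence with order φ = (1+√5)/2 ≈ 1.618.
    This means |e_{n+1}| ≈ C|e_n|^1.618.

(b) With |e_n| = 10^(-2) and C = 3.19:
    |e_{n+1}| ≈ 3.19 × (10^(-2))^1.618 = 3.19 × 10^(-3.24)

(a) ≈ 1.618 (golden ratio); (b) |e_{n+1}| ≈ 1.852e-03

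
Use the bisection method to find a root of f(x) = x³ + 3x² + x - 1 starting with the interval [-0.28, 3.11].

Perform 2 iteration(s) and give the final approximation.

f(x) = x³ + 3x² + x - 1
Initial interval: [-0.28, 3.11]

Iteration 1:
  c_1 = (-0.280000 + 3.110000)/2 = 1.415000
  f(c_1) = f(1.415000) = 9.254823
  f(a) × f(c) < 0, new interval: [-0.280000, 1.415000]
Iteration 2:
  c_2 = (-0.280000 + 1.415000)/2 = 0.567500
  f(c_2) = f(0.567500) = 0.716436
  f(a) × f(c) < 0, new interval: [-0.280000, 0.567500]

After 2 iteration(s), the approximation is c_2 = 0.567500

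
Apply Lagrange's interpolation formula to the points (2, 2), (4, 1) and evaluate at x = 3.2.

Lagrange interpolation formula:
P(x) = Σ yᵢ × Lᵢ(x)
where Lᵢ(x) = Π_{j≠i} (x - xⱼ)/(xᵢ - xⱼ)

L_0(3.2) = (3.2 - 4)/(2 - 4) = 0.400000
L_1(3.2) = (3.2 - 2)/(4 - 2) = 0.600000

P(3.2) = 2×L_0(3.2) + 1×L_1(3.2)
P(3.2) = 1.400000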